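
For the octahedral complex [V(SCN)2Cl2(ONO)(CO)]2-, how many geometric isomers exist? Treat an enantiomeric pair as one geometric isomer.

An octahedron has six vertices in three trans pairs; every non-trans pair is cis.
The distinct arrangements are (6 in all): SCN trans, Cl cis; SCN cis, Cl cis (3 arrangements, 2 chiral); SCN trans, Cl trans; SCN cis, Cl trans.

6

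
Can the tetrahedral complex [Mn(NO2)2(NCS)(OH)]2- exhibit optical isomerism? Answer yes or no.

In a tetrahedral complex all four positions are equivalent and every pair of ligands is adjacent — there is no cis/trans distinction.
Only one geometric arrangement is possible.

no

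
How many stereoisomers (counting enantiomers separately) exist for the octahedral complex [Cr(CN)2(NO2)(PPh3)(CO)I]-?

15

In an octahedral complex each vertex has one trans partner and four cis neighbours.
Exhaustive case analysis gives 9 geometric isomers.
Of these, 6 lack any improper symmetry element and so occur as enantiomeric pairs, giving 9 + 6 = 15 stereoisomers in total.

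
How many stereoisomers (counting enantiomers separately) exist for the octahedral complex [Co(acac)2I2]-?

3

In an octahedral complex each vertex has one trans partner and four cis neighbours.
Each acac is bidentate and must span two cis positions.
Systematic placement gives 2 geometric isomers: I trans; I cis (chiral).
One of these lacks any improper symmetry element and so occurs as an enantiomeric pair, giving 2 + 1 = 3 stereoisomers in total.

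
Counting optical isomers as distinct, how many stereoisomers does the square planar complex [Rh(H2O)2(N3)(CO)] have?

Working through the distinct placements yields 2 geometric isomers: H2O cis; H2O trans.
Each arrangement has an internal mirror plane or centre of symmetry, so none is chiral.

2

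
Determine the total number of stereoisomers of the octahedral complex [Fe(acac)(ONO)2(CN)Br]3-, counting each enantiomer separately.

6

In an octahedral complex each vertex has one trans partner and four cis neighbours.
Each acac is bidentate and must span two cis positions.
The distinct arrangements are (4 in all): ONO cis (3 arrangements, 2 chiral); ONO trans.
Of these, 2 lack any improper symmetry element and so occur as enantiomeric pairs, giving 4 + 2 = 6 stereoisomers in total.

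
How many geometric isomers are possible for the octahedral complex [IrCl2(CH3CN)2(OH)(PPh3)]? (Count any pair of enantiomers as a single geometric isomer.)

In an octahedral complex each vertex has one trans partner and four cis neighbours.
The distinct arrangements are (6 in all): Cl trans, CH3CN trans; Cl cis, CH3CN trans; Cl cis, CH3CN cis (3 arrangements, 2 chiral); Cl trans, CH3CN cis.

6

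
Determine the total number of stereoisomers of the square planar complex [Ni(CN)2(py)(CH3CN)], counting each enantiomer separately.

2

In a square planar complex each vertex has one trans partner and two cis neighbours.
The distinct arrangements are (2 in all): CN cis; CN trans.
Each arrangement has an internal mirror plane or centre of symmetry, so none is chiral.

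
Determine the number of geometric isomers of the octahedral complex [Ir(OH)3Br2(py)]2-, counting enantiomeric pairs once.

An octahedron has six vertices in three trans pairs; every non-trans pair is cis.
Working through the distinct placements yields 3 geometric isomers: OH mer, Br trans; OH fac, Br cis; OH mer, Br cis.

3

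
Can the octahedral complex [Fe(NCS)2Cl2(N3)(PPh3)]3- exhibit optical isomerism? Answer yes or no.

In an octahedral complex each vertex has one trans partner and four cis neighbours.
There are 6 geometric isomers: NCS cis, Cl trans; NCS trans, Cl trans; NCS cis, Cl cis (3 arrangements, 2 chiral); NCS trans, Cl cis.
Of these, 2 lack any improper symmetry element and so occur as enantiomeric pairs, giving 6 + 2 = 8 stereoisomers in total.

yes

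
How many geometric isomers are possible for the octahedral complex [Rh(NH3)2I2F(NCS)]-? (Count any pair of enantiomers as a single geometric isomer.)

The six octahedral sites form three mutually perpendicular trans pairs.
Working through the distinct placements yields 6 geometric isomers: NH3 trans, I cis; NH3 cis, I cis (3 arrangements, 2 chiral); NH3 trans, I trans; NH3 cis, I trans.

6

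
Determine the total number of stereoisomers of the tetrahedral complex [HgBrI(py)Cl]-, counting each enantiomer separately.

2

All four vertices of a tetrahedron are equivalent and mutually adjacent, so cis/trans isomerism cannot arise.
Only one geometric arrangement is possible; it has no improper symmetry element, so it exists as a pair of enantiomers (2 stereoisomers).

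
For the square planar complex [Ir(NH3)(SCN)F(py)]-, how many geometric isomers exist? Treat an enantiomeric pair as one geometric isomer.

A square has two trans pairs of vertices; adjacent vertices are cis.
Working through the distinct placements yields 3 geometric isomers: (F/SCN trans, NH3/py trans); (F/py trans, NH3/SCN trans); (F/NH3 trans, SCN/py trans).

3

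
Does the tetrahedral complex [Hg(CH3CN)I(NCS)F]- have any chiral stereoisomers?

In a tetrahedral complex all four positions are equivalent and every pair of ligands is adjacent — there is no cis/trans distinction.
Only one geometric arrangement is possible; it has no improper symmetry element, so it exists as a pair of enantiomers (2 stereoisomers).

yes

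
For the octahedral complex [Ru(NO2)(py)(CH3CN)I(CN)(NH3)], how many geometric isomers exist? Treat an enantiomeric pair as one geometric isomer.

In an octahedral complex each vertex has one trans partner and four cis neighbours.
Exhaustive case analysis gives 15 geometric isomers.

15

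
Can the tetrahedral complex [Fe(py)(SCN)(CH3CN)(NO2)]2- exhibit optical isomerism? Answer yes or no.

Only one geometric arrangement is possible; it has no improper symmetry element, so it exists as a pair of enantiomers (2 stereoisomers).

yes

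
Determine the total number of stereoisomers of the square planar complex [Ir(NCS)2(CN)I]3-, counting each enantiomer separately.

In a square planar complex each vertex has one trans partner and two cis neighbours.
Working through the distinct placements yields 2 geometric isomers: NCS cis; NCS trans.
Each arrangement has an internal mirror plane or centre of symmetry, so none is chiral.

2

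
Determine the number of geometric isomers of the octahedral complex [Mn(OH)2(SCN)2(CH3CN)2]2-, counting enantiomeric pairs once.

5

An octahedron has six vertices in three trans pairs; every non-trans pair is cis.
There are 5 geometric isomers: OH trans, SCN trans, CH3CN trans; OH cis, SCN cis, CH3CN trans; OH cis, SCN trans, CH3CN cis; OH cis, SCN cis, CH3CN cis (chiral); OH trans, SCN cis, CH3CN cis.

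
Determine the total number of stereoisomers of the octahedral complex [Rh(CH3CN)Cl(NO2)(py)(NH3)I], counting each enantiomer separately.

In an octahedral complex each vertex has one trans partner and four cis neighbours.
Exhaustive case analysis gives 15 geometric isomers.
Of these, 15 lack any improper symmetry element and so occur as enantiomeric pairs, giving 15 + 15 = 30 stereoisomers in total.

30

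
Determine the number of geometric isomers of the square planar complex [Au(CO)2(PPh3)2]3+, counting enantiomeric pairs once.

A square has two trans pairs of vertices; adjacent vertices are cis.
Systematic placement gives 2 geometric isomers: CO cis; CO trans.

2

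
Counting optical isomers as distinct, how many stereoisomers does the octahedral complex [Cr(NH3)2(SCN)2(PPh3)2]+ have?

An octahedron has six vertices in three trans pairs; every non-trans pair is cis.
The distinct arrangements are (5 in all): NH3 trans, SCN trans, PPh3 trans; NH3 trans, SCN cis, PPh3 cis; NH3 cis, SCN trans, PPh3 cis; NH3 cis, SCN cis, PPh3 cis (chiral); NH3 cis, SCN cis, PPh3 trans.
One of these lacks any improper symmetry element and so occurs as an enantiomeric pair, giving 5 + 1 = 6 stereoisomers in total.

6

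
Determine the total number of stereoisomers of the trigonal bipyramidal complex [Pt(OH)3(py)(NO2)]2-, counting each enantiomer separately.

In a trigonal bipyramid the two axial positions differ from the three equatorial ones.
There are 4 geometric isomers: py equatorial, NO2 axial; py axial, NO2 axial; py equatorial, NO2 equatorial; py axial, NO2 equatorial.
Each arrangement has an internal mirror plane or centre of symmetry, so none is chiral.

4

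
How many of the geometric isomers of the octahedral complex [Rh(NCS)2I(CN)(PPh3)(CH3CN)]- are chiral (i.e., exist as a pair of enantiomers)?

Systematic enumeration (placing each ligand type in turn and discarding arrangements equivalent by rotation or reflection) gives 9 geometric isomers.
Of these, 6 lack any improper symmetry element and so occur as enantiomeric pairs, giving 9 + 6 = 15 stereoisomers in total.

6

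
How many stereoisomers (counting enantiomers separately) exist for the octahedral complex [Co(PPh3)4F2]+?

2

In an octahedral complex each vertex has one trans partner and four cis neighbours.
The distinct arrangements are (2 in all): F trans; F cis.
Each arrangement has an internal mirror plane or centre of symmetry, so none is chiral.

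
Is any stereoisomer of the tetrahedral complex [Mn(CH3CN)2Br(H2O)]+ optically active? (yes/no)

Only one geometric arrangement is possible.

no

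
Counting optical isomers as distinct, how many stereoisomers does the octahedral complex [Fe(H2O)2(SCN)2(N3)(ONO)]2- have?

The six octahedral sites form three mutually perpendicular trans pairs.
Systematic placement gives 6 geometric isomers: H2O trans, SCN trans; H2O trans, SCN cis; H2O cis, SCN trans; H2O cis, SCN cis (3 arrangements, 2 chiral).
Of these, 2 lack any improper symmetry element and so occur as enantiomeric pairs, giving 6 + 2 = 8 stereoisomers in total.

8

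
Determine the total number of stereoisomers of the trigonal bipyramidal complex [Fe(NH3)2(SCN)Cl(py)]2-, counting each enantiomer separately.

In a trigonal bipyramid the two axial positions differ from the three equatorial ones.
Systematic enumeration (placing each ligand type in turn and discarding arrangements equivalent by rotation or reflection) gives 7 geometric isomers.
Of these, 3 lack any improper symmetry element and so occur as enantiomeric pairs, giving 7 + 3 = 10 stereoisomers in total.

10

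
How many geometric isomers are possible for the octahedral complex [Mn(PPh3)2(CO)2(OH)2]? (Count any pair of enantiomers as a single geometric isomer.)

In an octahedral complex each vertex has one trans partner and four cis neighbours.
There are 5 geometric isomers: PPh3 trans, CO trans, OH trans; PPh3 cis, CO trans, OH cis; PPh3 trans, CO cis, OH cis; PPh3 cis, CO cis, OH cis (chiral); PPh3 cis, CO cis, OH trans.

5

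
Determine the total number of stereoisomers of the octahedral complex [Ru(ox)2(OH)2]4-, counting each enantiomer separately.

3

Each ox is bidentate and must span two cis positions.
Systematic placement gives 2 geometric isomers: OH trans; OH cis (chiral).
One of these lacks any improper symmetry element and so occurs as an enantiomeric pair, giving 2 + 1 = 3 stereoisomers in total.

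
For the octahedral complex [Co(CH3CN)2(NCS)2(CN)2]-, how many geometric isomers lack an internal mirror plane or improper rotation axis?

The six octahedral sites form three mutually perpendicular trans pairs.
There are 5 geometric isomers: CH3CN trans, NCS trans, CN trans; CH3CN trans, NCS cis, CN cis; CH3CN cis, NCS trans, CN cis; CH3CN cis, NCS cis, CN cis (chiral); CH3CN cis, NCS cis, CN trans.
One of these lacks any improper symmetry element and so occurs as an enantiomeric pair, giving 5 + 1 = 6 stereoisomers in total.

1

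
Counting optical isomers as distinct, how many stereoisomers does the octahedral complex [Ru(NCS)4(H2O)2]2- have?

An octahedron has six vertices in three trans pairs; every non-trans pair is cis.
Systematic placement gives 2 geometric isomers: H2O trans; H2O cis.
Each arrangement has an internal mirror plane or centre of symmetry, so none is chiral.

2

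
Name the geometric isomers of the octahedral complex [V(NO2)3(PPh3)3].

An octahedron has six vertices in three trans pairs; every non-trans pair is cis.
Working through the distinct placements yields 2 geometric isomers: NO2 mer; NO2 fac.

fac and mer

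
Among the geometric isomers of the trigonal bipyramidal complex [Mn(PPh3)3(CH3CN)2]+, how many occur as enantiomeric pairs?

A trigonal bipyramid has two axial and three equatorial sites, which are chemically inequivalent.
The distinct arrangements are (3 in all): CH3CN both axial; CH3CN one axial, one equatorial; CH3CN both equatorial.
Each arrangement has an internal mirror plane or centre of symmetry, so none is chiral.

0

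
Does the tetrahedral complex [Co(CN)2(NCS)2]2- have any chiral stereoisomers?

no

In a tetrahedral complex all four positions are equivalent and every pair of ligands is adjacent — there is no cis/trans distinction.
Only one geometric arrangement is possible.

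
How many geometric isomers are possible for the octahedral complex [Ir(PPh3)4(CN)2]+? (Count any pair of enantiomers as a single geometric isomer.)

2

An octahedron has six vertices in three trans pairs; every non-trans pair is cis.
Working through the distinct placements yields 2 geometric isomers: CN trans; CN cis.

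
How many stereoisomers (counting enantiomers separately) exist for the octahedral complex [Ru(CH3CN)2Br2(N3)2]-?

The six octahedral sites form three mutually perpendicular trans pairs.
There are 5 geometric isomers: CH3CN trans, Br trans, N3 trans; CH3CN cis, Br trans, N3 cis; CH3CN cis, Br cis, N3 trans; CH3CN cis, Br cis, N3 cis (chiral); CH3CN trans, Br cis, N3 cis.
One of these lacks any improper symmetry element and so occurs as an enantiomeric pair, giving 5 + 1 = 6 stereoisomers in total.

6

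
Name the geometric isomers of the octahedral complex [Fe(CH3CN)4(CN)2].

cis and trans

The six octahedral sites form three mutually perpendicular trans pairs.
There are 2 geometric isomers: CN trans; CN cis.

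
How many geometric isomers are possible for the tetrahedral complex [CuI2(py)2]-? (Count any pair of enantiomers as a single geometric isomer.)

1

All four vertices of a tetrahedron are equivalent and mutually adjacent, so cis/trans isomerism cannot arise.
Only one geometric arrangement is possible.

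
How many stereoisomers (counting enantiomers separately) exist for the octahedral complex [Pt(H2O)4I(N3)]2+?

In an octahedral complex each vertex has one trans partner and four cis neighbours.
Working through the distinct placements yields 2 geometric isomers: I and N3 mutually trans; I and N3 mutually cis.
Each arrangement has an internal mirror plane or centre of symmetry, so none is chiral.

2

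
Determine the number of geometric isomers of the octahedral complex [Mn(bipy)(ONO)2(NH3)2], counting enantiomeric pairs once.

Each bipy is bidentate and must span two cis positions.
The distinct arrangements are (3 in all): ONO cis, NH3 trans; ONO cis, NH3 cis (chiral); ONO trans, NH3 cis.

3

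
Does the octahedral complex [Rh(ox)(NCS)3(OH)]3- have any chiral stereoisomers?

no

An octahedron has six vertices in three trans pairs; every non-trans pair is cis.
Each ox is bidentate and must span two cis positions.
There are 2 geometric isomers: NCS mer; NCS fac.
Each arrangement has an internal mirror plane or centre of symmetry, so none is chiral.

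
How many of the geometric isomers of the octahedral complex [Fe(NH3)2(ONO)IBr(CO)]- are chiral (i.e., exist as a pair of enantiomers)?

6

The six octahedral sites form three mutually perpendicular trans pairs.
Placing the ligands in turn and identifying arrangements related by rotation or reflection leaves 9 distinct geometric isomers.
Of these, 6 lack any improper symmetry element and so occur as enantiomeric pairs, giving 9 + 6 = 15 stereoisomers in total.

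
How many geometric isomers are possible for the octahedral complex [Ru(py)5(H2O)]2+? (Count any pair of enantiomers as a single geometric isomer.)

1

Only one geometric arrangement is possible.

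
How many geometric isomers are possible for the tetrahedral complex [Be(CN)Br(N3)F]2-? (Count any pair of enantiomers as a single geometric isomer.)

In a tetrahedral complex all four positions are equivalent and every pair of ligands is adjacent — there is no cis/trans distinction.
Only one geometric arrangement is possible; it has no improper symmetry element, so it exists as a pair of enantiomers (2 stereoisomers).

1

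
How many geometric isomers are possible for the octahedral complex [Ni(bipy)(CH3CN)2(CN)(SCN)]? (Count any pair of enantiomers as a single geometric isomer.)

4

Each bipy is bidentate and must span two cis positions.
Working through the distinct placements yields 4 geometric isomers: CH3CN trans; CH3CN cis (3 arrangements, 2 chiral).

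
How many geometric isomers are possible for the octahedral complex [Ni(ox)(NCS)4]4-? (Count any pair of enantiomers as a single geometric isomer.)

Each ox is bidentate and must span two cis positions.
Only one geometric arrangement is possible.

1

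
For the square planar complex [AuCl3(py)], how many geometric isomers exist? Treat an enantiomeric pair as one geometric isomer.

A square has two trans pairs of vertices; adjacent vertices are cis.
Only one geometric arrangement is possible.

1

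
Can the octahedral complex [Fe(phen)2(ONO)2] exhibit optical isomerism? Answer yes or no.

yes

An octahedron has six vertices in three trans pairs; every non-trans pair is cis.
Each phen is bidentate and must span two cis positions.
Systematic placement gives 2 geometric isomers: ONO trans; ONO cis (chiral).
One of these lacks any improper symmetry element and so occurs as an enantiomeric pair, giving 2 + 1 = 3 stereoisomers in total.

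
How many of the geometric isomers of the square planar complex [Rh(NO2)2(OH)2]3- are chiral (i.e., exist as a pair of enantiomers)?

0

A square has two trans pairs of vertices; adjacent vertices are cis.
Systematic placement gives 2 geometric isomers: NO2 cis; NO2 trans.
Each arrangement has an internal mirror plane or centre of symmetry, so none is chiral.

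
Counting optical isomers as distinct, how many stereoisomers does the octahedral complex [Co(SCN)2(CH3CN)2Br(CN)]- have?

8

An octahedron has six vertices in three trans pairs; every non-trans pair is cis.
Systematic placement gives 6 geometric isomers: SCN trans, CH3CN cis; SCN cis, CH3CN cis (3 arrangements, 2 chiral); SCN trans, CH3CN trans; SCN cis, CH3CN trans.
Of these, 2 lack any improper symmetry element and so occur as enantiomeric pairs, giving 6 + 2 = 8 stereoisomers in total.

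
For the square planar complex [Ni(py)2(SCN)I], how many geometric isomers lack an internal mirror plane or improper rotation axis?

0

In a square planar complex each vertex has one trans partner and two cis neighbours.
The distinct arrangements are (2 in all): py cis; py trans.
Each arrangement has an internal mirror plane or centre of symmetry, so none is chiral.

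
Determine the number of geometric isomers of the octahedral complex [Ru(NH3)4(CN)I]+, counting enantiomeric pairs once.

An octahedron has six vertices in three trans pairs; every non-trans pair is cis.
The distinct arrangements are (2 in all): CN and I mutually trans; CN and I mutually cis.

2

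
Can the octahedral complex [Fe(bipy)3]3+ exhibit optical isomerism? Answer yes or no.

Each bipy is bidentate and must span two cis positions.
Only one geometric arrangement is possible; it has no improper symmetry element, so it exists as a pair of enantiomers (2 stereoisomers).

yes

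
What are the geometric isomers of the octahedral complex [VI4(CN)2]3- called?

The six octahedral sites form three mutually perpendicular trans pairs.
Working through the distinct placements yields 2 geometric isomers: CN trans; CN cis.

cis and trans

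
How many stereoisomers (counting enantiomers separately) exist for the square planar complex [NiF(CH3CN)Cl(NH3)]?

3

In a square planar complex each vertex has one trans partner and two cis neighbours.
Working through the distinct placements yields 3 geometric isomers: (CH3CN/F trans, Cl/NH3 trans); (CH3CN/NH3 trans, Cl/F trans); (CH3CN/Cl trans, F/NH3 trans).
Each arrangement has an internal mirror plane or centre of symmetry, so none is chiral.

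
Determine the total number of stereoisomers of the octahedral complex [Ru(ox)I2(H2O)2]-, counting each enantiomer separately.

The six octahedral sites form three mutually perpendicular trans pairs.
Each ox is bidentate and must span two cis positions.
Working through the distinct placements yields 3 geometric isomers: I cis, H2O trans; I cis, H2O cis (chiral); I trans, H2O cis.
One of these lacks any improper symmetry element and so occurs as an enantiomeric pair, giving 3 + 1 = 4 stereoisomers in total.

4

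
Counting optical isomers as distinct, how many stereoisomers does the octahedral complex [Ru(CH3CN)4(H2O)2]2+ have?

The six octahedral sites form three mutually perpendicular trans pairs.
Working through the distinct placements yields 2 geometric isomers: H2O trans; H2O cis.
Each arrangement has an internal mirror plane or centre of symmetry, so none is chiral.

2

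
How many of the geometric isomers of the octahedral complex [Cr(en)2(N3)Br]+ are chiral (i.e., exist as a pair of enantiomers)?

1

An octahedron has six vertices in three trans pairs; every non-trans pair is cis.
Each en is bidentate and must span two cis positions.
There are 2 geometric isomers: N3 and Br mutually trans; N3 and Br mutually cis (chiral).
One of these lacks any improper symmetry element and so occurs as an enantiomeric pair, giving 2 + 1 = 3 stereoisomers in total.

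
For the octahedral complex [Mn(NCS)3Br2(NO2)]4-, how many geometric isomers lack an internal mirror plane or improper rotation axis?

0

The distinct arrangements are (3 in all): NCS mer, Br trans; NCS fac, Br cis; NCS mer, Br cis.
Each arrangement has an internal mirror plane or centre of symmetry, so none is chiral.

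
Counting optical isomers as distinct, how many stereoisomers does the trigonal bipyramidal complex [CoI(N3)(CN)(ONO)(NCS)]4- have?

20

In a trigonal bipyramid the two axial positions differ from the three equatorial ones.
Placing the ligands in turn and identifying arrangements related by rotation or reflection leaves 10 distinct geometric isomers.
Of these, 10 lack any improper symmetry element and so occur as enantiomeric pairs, giving 10 + 10 = 20 stereoisomers in total.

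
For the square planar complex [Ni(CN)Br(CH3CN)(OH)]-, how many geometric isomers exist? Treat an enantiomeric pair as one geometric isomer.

In a square planar complex each vertex has one trans partner and two cis neighbours.
Working through the distinct placements yields 3 geometric isomers: (Br/CN trans, CH3CN/OH trans); (Br/OH trans, CH3CN/CN trans); (Br/CH3CN trans, CN/OH trans).

3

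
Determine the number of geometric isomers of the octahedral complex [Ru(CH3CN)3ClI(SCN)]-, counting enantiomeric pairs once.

Systematic placement gives 4 geometric isomers: CH3CN mer (3 arrangements); CH3CN fac (chiral).

4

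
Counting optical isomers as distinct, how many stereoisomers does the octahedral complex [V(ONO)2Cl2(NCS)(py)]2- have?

8

The distinct arrangements are (6 in all): ONO cis, Cl trans; ONO trans, Cl trans; ONO cis, Cl cis (3 arrangements, 2 chiral); ONO trans, Cl cis.
Of these, 2 lack any improper symmetry element and so occur as enantiomeric pairs, giving 6 + 2 = 8 stereoisomers in total.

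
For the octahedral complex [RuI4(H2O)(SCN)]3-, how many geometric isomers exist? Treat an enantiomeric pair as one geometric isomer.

2

An octahedron has six vertices in three trans pairs; every non-trans pair is cis.
Working through the distinct placements yields 2 geometric isomers: H2O and SCN mutually cis; H2O and SCN mutually trans.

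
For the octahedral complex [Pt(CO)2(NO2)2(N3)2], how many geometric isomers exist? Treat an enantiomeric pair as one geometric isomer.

5

The distinct arrangements are (5 in all): CO trans, NO2 trans, N3 trans; CO trans, NO2 cis, N3 cis; CO cis, NO2 trans, N3 cis; CO cis, NO2 cis, N3 cis (chiral); CO cis, NO2 cis, N3 trans.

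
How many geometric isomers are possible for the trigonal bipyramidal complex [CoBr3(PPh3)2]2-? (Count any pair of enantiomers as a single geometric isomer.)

A trigonal bipyramid has two axial and three equatorial sites, which are chemically inequivalent.
Systematic placement gives 3 geometric isomers: PPh3 both equatorial; PPh3 one axial, one equatorial; PPh3 both axial.

3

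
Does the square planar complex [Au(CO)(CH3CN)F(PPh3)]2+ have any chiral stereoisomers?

no

A square has two trans pairs of vertices; adjacent vertices are cis.
The distinct arrangements are (3 in all): (CH3CN/F trans, CO/PPh3 trans); (CH3CN/PPh3 trans, CO/F trans); (CH3CN/CO trans, F/PPh3 trans).
Each arrangement has an internal mirror plane or centre of symmetry, so none is chiral.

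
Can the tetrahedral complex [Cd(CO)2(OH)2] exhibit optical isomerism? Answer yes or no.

Only one geometric arrangement is possible.

no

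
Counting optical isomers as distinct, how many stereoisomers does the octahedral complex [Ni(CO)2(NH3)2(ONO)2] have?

6

Systematic placement gives 5 geometric isomers: CO trans, NH3 trans, ONO trans; CO trans, NH3 cis, ONO cis; CO cis, NH3 cis, ONO trans; CO cis, NH3 cis, ONO cis (chiral); CO cis, NH3 trans, ONO cis.
One of these lacks any improper symmetry element and so occurs as an enantiomeric pair, giving 5 + 1 = 6 stereoisomers in total.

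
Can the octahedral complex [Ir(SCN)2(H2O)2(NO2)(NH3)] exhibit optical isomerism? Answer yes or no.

In an octahedral complex each vertex has one trans partner and four cis neighbours.
Systematic placement gives 6 geometric isomers: SCN trans, H2O trans; SCN cis, H2O trans; SCN trans, H2O cis; SCN cis, H2O cis (3 arrangements, 2 chiral).
Of these, 2 lack any improper symmetry element and so occur as enantiomeric pairs, giving 6 + 2 = 8 stereoisomers in total.

yes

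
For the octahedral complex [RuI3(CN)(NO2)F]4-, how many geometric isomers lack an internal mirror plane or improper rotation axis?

1

An octahedron has six vertices in three trans pairs; every non-trans pair is cis.
There are 4 geometric isomers: I mer (3 arrangements); I fac (chiral).
One of these lacks any improper symmetry element and so occurs as an enantiomeric pair, giving 4 + 1 = 5 stereoisomers in total.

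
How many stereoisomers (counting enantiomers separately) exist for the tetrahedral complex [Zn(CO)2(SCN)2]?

In a tetrahedral complex all four positions are equivalent and every pair of ligands is adjacent — there is no cis/trans distinction.
Only one geometric arrangement is possible.

1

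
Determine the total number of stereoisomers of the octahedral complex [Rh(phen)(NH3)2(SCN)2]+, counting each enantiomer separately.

4

An octahedron has six vertices in three trans pairs; every non-trans pair is cis.
Each phen is bidentate and must span two cis positions.
The distinct arrangements are (3 in all): NH3 trans, SCN cis; NH3 cis, SCN cis (chiral); NH3 cis, SCN trans.
One of these lacks any improper symmetry element and so occurs as an enantiomeric pair, giving 3 + 1 = 4 stereoisomers in total.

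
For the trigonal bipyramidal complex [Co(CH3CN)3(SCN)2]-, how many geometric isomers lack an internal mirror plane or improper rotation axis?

A trigonal bipyramid has two axial and three equatorial sites, which are chemically inequivalent.
Working through the distinct placements yields 3 geometric isomers: SCN both equatorial; SCN one axial, one equatorial; SCN both axial.
Each arrangement has an internal mirror plane or centre of symmetry, so none is chiral.

0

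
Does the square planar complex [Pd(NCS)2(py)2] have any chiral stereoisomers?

In a square planar complex each vertex has one trans partner and two cis neighbours.
The distinct arrangements are (2 in all): NCS cis; NCS trans.
Each arrangement has an internal mirror plane or centre of symmetry, so none is chiral.

no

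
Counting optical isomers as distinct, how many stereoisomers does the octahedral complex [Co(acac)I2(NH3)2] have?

In an octahedral complex each vertex has one trans partner and four cis neighbours.
Each acac is bidentate and must span two cis positions.
The distinct arrangements are (3 in all): I trans, NH3 cis; I cis, NH3 cis (chiral); I cis, NH3 trans.
One of these lacks any improper symmetry element and so occurs as an enantiomeric pair, giving 3 + 1 = 4 stereoisomers in total.

4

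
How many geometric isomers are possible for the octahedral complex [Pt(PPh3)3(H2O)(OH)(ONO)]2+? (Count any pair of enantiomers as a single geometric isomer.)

4

The distinct arrangements are (4 in all): PPh3 mer (3 arrangements); PPh3 fac (chiral).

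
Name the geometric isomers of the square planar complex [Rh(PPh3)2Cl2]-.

In a square planar complex each vertex has one trans partner and two cis neighbours.
Systematic placement gives 2 geometric isomers: PPh3 cis; PPh3 trans.

cis and trans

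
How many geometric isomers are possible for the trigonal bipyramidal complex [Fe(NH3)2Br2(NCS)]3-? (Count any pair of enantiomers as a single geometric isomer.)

In a trigonal bipyramid the two axial positions differ from the three equatorial ones.
Placing the ligands in turn and identifying arrangements related by rotation or reflection leaves 5 distinct geometric isomers.

5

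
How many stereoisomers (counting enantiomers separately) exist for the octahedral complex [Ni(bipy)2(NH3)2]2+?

An octahedron has six vertices in three trans pairs; every non-trans pair is cis.
Each bipy is bidentate and must span two cis positions.
Systematic placement gives 2 geometric isomers: NH3 trans; NH3 cis (chiral).
One of these lacks any improper symmetry element and so occurs as an enantiomeric pair, giving 2 + 1 = 3 stereoisomers in total.

3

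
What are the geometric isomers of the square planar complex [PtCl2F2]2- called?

A square has two trans pairs of vertices; adjacent vertices are cis.
Systematic placement gives 2 geometric isomers: Cl cis; Cl trans.

cis and trans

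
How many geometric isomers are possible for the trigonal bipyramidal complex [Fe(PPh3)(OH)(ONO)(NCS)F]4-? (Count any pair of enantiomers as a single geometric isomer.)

Exhaustive case analysis gives 10 geometric isomers.

10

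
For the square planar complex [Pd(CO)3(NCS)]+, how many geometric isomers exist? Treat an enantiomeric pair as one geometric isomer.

1

A square has two trans pairs of vertices; adjacent vertices are cis.
Only one geometric arrangement is possible.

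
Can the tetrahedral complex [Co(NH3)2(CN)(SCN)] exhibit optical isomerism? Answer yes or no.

no

All four vertices of a tetrahedron are equivalent and mutually adjacent, so cis/trans isomerism cannot arise.
Only one geometric arrangement is possible.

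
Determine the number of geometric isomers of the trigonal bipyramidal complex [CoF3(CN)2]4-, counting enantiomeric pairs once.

The distinct arrangements are (3 in all): CN both axial; CN one axial, one equatorial; CN both equatorial.

3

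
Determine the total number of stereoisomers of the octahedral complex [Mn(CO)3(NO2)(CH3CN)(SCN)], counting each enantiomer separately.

In an octahedral complex each vertex has one trans partner and four cis neighbours.
Systematic placement gives 4 geometric isomers: CO mer (3 arrangements); CO fac (chiral).
One of these lacks any improper symmetry element and so occurs as an enantiomeric pair, giving 4 + 1 = 5 stereoisomers in total.

5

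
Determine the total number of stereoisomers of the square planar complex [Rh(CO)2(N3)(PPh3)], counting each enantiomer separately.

2

The distinct arrangements are (2 in all): CO cis; CO trans.
Each arrangement has an internal mirror plane or centre of symmetry, so none is chiral.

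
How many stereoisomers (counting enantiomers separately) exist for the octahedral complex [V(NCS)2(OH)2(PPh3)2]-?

The six octahedral sites form three mutually perpendicular trans pairs.
The distinct arrangements are (5 in all): NCS trans, OH trans, PPh3 trans; NCS trans, OH cis, PPh3 cis; NCS cis, OH cis, PPh3 trans; NCS cis, OH cis, PPh3 cis (chiral); NCS cis, OH trans, PPh3 cis.
One of these lacks any improper symmetry element and so occurs as an enantiomeric pair, giving 5 + 1 = 6 stereoisomers in total.

6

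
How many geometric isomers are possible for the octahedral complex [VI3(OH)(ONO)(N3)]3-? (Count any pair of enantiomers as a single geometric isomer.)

4

In an octahedral complex each vertex has one trans partner and four cis neighbours.
Working through the distinct placements yields 4 geometric isomers: I mer (3 arrangements); I fac (chiral).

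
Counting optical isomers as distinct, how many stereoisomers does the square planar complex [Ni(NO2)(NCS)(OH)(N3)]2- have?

In a square planar complex each vertex has one trans partner and two cis neighbours.
There are 3 geometric isomers: (N3/NO2 trans, NCS/OH trans); (N3/OH trans, NCS/NO2 trans); (N3/NCS trans, NO2/OH trans).
Each arrangement has an internal mirror plane or centre of symmetry, so none is chiral.

3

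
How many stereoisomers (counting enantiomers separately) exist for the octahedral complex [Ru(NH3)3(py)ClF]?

5

Working through the distinct placements yields 4 geometric isomers: NH3 mer (3 arrangements); NH3 fac (chiral).
One of these lacks any improper symmetry element and so occurs as an enantiomeric pair, giving 4 + 1 = 5 stereoisomers in total.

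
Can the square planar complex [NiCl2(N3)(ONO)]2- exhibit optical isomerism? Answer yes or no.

In a square planar complex each vertex has one trans partner and two cis neighbours.
Systematic placement gives 2 geometric isomers: Cl cis; Cl trans.
Each arrangement has an internal mirror plane or centre of symmetry, so none is chiral.

no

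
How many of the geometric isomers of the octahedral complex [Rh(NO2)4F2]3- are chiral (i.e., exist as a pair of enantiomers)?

0

The six octahedral sites form three mutually perpendicular trans pairs.
Systematic placement gives 2 geometric isomers: F trans; F cis.
Each arrangement has an internal mirror plane or centre of symmetry, so none is chiral.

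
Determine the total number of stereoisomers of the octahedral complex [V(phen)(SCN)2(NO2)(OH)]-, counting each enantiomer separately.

The six octahedral sites form three mutually perpendicular trans pairs.
Each phen is bidentate and must span two cis positions.
The distinct arrangements are (4 in all): SCN cis (3 arrangements, 2 chiral); SCN trans.
Of these, 2 lack any improper symmetry element and so occur as enantiomeric pairs, giving 4 + 2 = 6 stereoisomers in total.

6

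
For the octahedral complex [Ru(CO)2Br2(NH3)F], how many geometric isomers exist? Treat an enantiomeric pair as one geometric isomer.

An octahedron has six vertices in three trans pairs; every non-trans pair is cis.
Systematic placement gives 6 geometric isomers: CO trans, Br trans; CO cis, Br trans; CO cis, Br cis (3 arrangements, 2 chiral); CO trans, Br cis.

6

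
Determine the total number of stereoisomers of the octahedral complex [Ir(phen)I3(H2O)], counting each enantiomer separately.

2

An octahedron has six vertices in three trans pairs; every non-trans pair is cis.
Each phen is bidentate and must span two cis positions.
Systematic placement gives 2 geometric isomers: I fac; I mer.
Each arrangement has an internal mirror plane or centre of symmetry, so none is chiral.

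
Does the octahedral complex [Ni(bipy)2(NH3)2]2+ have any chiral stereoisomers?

An octahedron has six vertices in three trans pairs; every non-trans pair is cis.
Each bipy is bidentate and must span two cis positions.
There are 2 geometric isomers: NH3 trans; NH3 cis (chiral).
One of these lacks any improper symmetry element and so occurs as an enantiomeric pair, giving 2 + 1 = 3 stereoisomers in total.

yes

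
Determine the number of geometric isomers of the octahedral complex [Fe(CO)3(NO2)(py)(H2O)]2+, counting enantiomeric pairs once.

Working through the distinct placements yields 4 geometric isomers: CO mer (3 arrangements); CO fac (chiral).

4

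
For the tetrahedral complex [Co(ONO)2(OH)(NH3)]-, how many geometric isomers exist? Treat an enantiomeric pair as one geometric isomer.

1

In a tetrahedral complex all four positions are equivalent and every pair of ligands is adjacent — there is no cis/trans distinction.
Only one geometric arrangement is possible.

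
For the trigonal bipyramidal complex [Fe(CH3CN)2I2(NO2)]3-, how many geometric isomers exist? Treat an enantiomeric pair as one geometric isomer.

A trigonal bipyramid has two axial and three equatorial sites, which are chemically inequivalent.
Placing the ligands in turn and identifying arrangements related by rotation or reflection leaves 5 distinct geometric isomers.

5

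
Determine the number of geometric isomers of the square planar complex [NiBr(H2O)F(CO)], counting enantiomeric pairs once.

In a square planar complex each vertex has one trans partner and two cis neighbours.
There are 3 geometric isomers: (Br/F trans, CO/H2O trans); (Br/H2O trans, CO/F trans); (Br/CO trans, F/H2O trans).

3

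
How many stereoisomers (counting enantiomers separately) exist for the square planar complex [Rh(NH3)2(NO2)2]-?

2

A square has two trans pairs of vertices; adjacent vertices are cis.
Working through the distinct placements yields 2 geometric isomers: NH3 cis; NH3 trans.
Each arrangement has an internal mirror plane or centre of symmetry, so none is chiral.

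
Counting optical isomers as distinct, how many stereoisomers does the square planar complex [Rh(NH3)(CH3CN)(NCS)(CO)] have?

A square has two trans pairs of vertices; adjacent vertices are cis.
There are 3 geometric isomers: (CH3CN/NCS trans, CO/NH3 trans); (CH3CN/NH3 trans, CO/NCS trans); (CH3CN/CO trans, NCS/NH3 trans).
Each arrangement has an internal mirror plane or centre of symmetry, so none is chiral.

3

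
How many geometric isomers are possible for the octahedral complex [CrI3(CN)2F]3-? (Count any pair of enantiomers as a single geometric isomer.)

3

The six octahedral sites form three mutually perpendicular trans pairs.
There are 3 geometric isomers: I mer, CN trans; I mer, CN cis; I fac, CN cis.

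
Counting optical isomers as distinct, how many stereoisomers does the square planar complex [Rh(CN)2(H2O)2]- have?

A square has two trans pairs of vertices; adjacent vertices are cis.
There are 2 geometric isomers: CN cis; CN trans.
Each arrangement has an internal mirror plane or centre of symmetry, so none is chiral.

2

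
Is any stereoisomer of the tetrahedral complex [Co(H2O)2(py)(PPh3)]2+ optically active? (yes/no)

no

In a tetrahedral complex all four positions are equivalent and every pair of ligands is adjacent — there is no cis/trans distinction.
Only one geometric arrangement is possible.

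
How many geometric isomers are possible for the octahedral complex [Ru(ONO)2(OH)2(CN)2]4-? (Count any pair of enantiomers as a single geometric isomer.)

5

Systematic placement gives 5 geometric isomers: ONO trans, OH trans, CN trans; ONO cis, OH cis, CN trans; ONO trans, OH cis, CN cis; ONO cis, OH cis, CN cis (chiral); ONO cis, OH trans, CN cis.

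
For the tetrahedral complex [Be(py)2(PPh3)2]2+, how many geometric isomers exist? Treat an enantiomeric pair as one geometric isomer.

1

In a tetrahedral complex all four positions are equivalent and every pair of ligands is adjacent — there is no cis/trans distinction.
Only one geometric arrangement is possible.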